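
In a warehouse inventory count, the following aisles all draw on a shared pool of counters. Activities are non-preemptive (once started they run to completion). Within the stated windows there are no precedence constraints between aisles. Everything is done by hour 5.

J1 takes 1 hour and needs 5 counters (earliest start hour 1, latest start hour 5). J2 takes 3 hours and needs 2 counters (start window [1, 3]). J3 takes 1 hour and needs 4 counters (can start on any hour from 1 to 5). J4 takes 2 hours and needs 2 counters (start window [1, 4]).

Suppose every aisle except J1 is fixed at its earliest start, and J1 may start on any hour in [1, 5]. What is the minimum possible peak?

8

J1@1: h1:13  h2:4  h3:2  h4:0  h5:0 → peak 13
J1@2: h1:8  h2:9  h3:2  h4:0  h5:0 → peak 9
J1@3: h1:8  h2:4  h3:7  h4:0  h5:0 → peak 8
J1@4: h1:8  h2:4  h3:2  h4:5  h5:0 → peak 8
J1@5: h1:8  h2:4  h3:2  h4:0  h5:5 → peak 8
Best is J1@3, peak 8.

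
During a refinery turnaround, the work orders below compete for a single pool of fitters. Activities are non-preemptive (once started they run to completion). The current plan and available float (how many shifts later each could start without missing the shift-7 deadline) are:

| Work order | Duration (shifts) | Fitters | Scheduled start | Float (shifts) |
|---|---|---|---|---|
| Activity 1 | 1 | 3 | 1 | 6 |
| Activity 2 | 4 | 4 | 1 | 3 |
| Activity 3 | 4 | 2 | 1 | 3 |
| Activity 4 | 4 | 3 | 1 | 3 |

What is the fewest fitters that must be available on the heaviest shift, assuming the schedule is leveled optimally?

9

Early-start (Activity 1@1, Activity 2@1, Activity 3@1, Activity 4@1) gives peak 12: s1:12  s2:9  s3:9  s4:9  s5:0  s6:0  s7:0.
Shift Activity 4→2.
Schedule Activity 1@1, Activity 2@1, Activity 3@1, Activity 4@2: s1:9  s2:9  s3:9  s4:9  s5:3  s6:0  s7:0 — peak 9.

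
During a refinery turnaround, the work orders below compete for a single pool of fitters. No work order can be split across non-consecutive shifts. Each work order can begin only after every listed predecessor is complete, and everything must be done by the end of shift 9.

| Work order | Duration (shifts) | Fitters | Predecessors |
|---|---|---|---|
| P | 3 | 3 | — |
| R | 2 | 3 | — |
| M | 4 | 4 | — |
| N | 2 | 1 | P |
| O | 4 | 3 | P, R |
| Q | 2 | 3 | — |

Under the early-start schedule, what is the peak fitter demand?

Early-start schedule: P@1, R@1, M@1, N@4, O@4, Q@1.
Load per shift: shift 1: 13, shift 2: 13, shift 3: 7, shift 4: 8, shift 5: 4, shift 6: 3, shift 7: 3, shift 8: 0, shift 9: 0.
Peak is 13.

13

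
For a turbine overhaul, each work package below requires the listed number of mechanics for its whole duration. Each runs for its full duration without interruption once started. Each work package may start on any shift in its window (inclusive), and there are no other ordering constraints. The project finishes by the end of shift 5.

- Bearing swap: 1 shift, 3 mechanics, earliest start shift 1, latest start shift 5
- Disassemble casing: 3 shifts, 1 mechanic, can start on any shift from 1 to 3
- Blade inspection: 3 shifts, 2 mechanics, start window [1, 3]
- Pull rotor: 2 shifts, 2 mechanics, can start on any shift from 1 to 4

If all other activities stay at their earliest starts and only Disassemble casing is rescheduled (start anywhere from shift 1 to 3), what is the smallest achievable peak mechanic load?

7

Disassemble casing@1: s1:8  s2:5  s3:3  s4:0  s5:0 → peak 8
Disassemble casing@2: s1:7  s2:5  s3:3  s4:1  s5:0 → peak 7
Disassemble casing@3: s1:7  s2:4  s3:3  s4:1  s5:1 → peak 7
Best is Disassemble casing@2, peak 7.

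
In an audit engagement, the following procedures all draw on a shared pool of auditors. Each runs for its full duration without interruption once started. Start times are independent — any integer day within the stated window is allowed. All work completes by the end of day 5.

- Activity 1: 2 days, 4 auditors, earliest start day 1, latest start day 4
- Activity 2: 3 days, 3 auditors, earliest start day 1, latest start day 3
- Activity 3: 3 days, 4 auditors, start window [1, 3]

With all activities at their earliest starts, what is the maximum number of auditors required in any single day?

11

Early-start schedule: Activity 1@1, Activity 2@1, Activity 3@1.
Load per day: day 1: 11, day 2: 11, day 3: 7, day 4: 0, day 5: 0.
Peak is 11.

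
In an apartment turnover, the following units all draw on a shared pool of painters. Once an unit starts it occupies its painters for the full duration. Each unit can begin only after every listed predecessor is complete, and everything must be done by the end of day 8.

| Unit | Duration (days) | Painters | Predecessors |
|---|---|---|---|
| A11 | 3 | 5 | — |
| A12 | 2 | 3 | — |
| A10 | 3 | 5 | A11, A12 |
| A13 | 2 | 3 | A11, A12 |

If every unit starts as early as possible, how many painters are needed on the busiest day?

8

Early-start schedule: A11@1, A12@1, A10@4, A13@4.
Load per day: day 1: 8, day 2: 8, day 3: 5, day 4: 8, day 5: 8, day 6: 5, day 7: 0, day 8: 0.
Peak is 8.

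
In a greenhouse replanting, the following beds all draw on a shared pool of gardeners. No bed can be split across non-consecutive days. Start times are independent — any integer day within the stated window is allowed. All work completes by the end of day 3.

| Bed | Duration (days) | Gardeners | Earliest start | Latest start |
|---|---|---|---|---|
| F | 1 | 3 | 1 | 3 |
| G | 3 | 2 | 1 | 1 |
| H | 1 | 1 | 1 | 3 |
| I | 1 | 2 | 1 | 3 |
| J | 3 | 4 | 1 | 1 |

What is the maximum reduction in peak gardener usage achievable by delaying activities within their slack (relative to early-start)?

3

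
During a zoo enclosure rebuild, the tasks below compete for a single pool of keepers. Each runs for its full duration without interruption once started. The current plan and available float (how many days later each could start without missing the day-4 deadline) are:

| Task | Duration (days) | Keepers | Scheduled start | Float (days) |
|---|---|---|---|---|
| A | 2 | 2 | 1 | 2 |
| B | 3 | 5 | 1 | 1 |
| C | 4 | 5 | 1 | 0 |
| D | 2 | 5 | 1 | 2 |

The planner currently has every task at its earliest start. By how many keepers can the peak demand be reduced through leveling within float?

2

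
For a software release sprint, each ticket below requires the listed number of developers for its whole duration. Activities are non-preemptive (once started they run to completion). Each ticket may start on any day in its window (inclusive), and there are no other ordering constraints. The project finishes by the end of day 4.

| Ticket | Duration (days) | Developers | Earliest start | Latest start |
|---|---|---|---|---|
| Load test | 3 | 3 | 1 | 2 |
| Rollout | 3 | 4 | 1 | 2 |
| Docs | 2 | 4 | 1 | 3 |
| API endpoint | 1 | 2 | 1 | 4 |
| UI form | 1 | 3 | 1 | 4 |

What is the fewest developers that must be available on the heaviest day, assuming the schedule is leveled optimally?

11

Early-start (Load test@1, Rollout@1, Docs@1, API endpoint@1, UI form@1) gives peak 16: d1:16  d2:11  d3:7  d4:0.
Shift API endpoint→3, UI form→4.
Schedule Load test@1, Rollout@1, Docs@1, API endpoint@3, UI form@4: d1:11  d2:11  d3:9  d4:3 — peak 11.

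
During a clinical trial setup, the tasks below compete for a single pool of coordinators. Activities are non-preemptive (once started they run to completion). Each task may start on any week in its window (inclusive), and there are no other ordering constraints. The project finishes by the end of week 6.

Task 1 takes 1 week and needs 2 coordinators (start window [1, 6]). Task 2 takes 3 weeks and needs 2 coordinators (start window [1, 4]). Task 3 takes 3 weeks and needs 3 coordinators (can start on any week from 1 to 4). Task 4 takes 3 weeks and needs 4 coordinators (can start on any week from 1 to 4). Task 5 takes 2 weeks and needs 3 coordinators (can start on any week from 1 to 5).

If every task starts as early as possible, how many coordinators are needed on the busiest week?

Early-start schedule: Task 1@1, Task 2@1, Task 3@1, Task 4@1, Task 5@1.
Load per week: week 1: 14, week 2: 12, week 3: 9, week 4: 0, week 5: 0, week 6: 0.
Peak is 14.

14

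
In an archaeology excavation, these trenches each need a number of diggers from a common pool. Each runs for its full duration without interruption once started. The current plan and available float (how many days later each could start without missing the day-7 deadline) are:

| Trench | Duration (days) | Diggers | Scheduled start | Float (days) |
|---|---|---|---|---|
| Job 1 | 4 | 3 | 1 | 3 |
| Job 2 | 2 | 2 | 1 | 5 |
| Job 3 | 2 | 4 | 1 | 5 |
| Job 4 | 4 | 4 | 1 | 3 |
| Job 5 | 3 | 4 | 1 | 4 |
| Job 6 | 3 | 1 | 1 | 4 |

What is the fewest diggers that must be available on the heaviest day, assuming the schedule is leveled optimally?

Early-start (Job 1@1, Job 2@1, Job 3@1, Job 4@1, Job 5@1, Job 6@1) gives peak 18: d1:18  d2:18  d3:12  d4:7  d5:0  d6:0  d7:0.
Shift Job 4→3, Job 5→5, Job 6→3.
Schedule Job 1@1, Job 2@1, Job 3@1, Job 4@3, Job 5@5, Job 6@3: d1:9  d2:9  d3:8  d4:8  d5:9  d6:8  d7:4 — peak 9.

9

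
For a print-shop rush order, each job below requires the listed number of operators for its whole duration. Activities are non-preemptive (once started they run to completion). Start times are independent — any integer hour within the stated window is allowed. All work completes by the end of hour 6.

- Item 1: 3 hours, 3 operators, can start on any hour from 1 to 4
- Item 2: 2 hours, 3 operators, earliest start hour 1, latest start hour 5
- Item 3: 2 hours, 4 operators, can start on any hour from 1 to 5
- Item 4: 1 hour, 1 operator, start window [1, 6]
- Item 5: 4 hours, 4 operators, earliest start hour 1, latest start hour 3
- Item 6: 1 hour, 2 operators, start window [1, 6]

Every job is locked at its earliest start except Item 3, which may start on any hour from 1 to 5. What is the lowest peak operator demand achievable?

13

Item 3@1: h1:17  h2:14  h3:7  h4:4  h5:0  h6:0 → peak 17
Item 3@2: h1:13  h2:14  h3:11  h4:4  h5:0  h6:0 → peak 14
Item 3@3: h1:13  h2:10  h3:11  h4:8  h5:0  h6:0 → peak 13
Item 3@4: h1:13  h2:10  h3:7  h4:8  h5:4  h6:0 → peak 13
Item 3@5: h1:13  h2:10  h3:7  h4:4  h5:4  h6:4 → peak 13
Best is Item 3@3, peak 13.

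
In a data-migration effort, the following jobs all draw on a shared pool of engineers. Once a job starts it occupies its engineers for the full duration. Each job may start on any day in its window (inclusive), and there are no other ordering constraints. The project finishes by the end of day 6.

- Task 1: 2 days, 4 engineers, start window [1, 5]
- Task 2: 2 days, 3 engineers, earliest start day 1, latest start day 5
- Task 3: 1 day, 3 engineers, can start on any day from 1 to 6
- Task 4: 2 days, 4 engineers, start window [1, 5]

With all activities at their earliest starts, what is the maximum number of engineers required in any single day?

Early-start schedule: Task 1@1, Task 2@1, Task 3@1, Task 4@1.
Load per day: day 1: 14, day 2: 11, day 3: 0, day 4: 0, day 5: 0, day 6: 0.
Peak is 14.

14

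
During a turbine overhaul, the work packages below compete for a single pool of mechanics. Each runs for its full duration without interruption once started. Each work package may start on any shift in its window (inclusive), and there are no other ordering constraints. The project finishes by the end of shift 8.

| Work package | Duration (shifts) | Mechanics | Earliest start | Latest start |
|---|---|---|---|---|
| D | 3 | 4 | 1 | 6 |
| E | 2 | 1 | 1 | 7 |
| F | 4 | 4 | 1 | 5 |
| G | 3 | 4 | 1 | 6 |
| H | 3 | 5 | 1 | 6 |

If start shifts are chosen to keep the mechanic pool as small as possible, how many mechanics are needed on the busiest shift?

Early-start (D@1, E@1, F@1, G@1, H@1) gives peak 18: s1:18  s2:18  s3:17  s4:4  s5:0  s6:0  s7:0  s8:0.
Shift G→4, H→5.
Schedule D@1, E@1, F@1, G@4, H@5: s1:9  s2:9  s3:8  s4:8  s5:9  s6:9  s7:5  s8:0 — peak 9.

9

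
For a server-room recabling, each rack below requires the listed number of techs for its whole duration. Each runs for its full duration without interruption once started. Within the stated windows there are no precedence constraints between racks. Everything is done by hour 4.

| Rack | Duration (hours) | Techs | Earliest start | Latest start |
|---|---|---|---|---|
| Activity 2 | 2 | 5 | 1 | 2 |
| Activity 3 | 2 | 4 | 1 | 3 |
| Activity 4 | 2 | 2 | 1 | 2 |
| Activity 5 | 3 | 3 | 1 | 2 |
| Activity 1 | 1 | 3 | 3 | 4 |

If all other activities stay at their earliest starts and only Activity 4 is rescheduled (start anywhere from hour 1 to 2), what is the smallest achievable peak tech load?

Activity 4@1: h1:14  h2:14  h3:6  h4:0 → peak 14
Activity 4@2: h1:12  h2:14  h3:8  h4:0 → peak 14
Best is Activity 4@1, peak 14.

14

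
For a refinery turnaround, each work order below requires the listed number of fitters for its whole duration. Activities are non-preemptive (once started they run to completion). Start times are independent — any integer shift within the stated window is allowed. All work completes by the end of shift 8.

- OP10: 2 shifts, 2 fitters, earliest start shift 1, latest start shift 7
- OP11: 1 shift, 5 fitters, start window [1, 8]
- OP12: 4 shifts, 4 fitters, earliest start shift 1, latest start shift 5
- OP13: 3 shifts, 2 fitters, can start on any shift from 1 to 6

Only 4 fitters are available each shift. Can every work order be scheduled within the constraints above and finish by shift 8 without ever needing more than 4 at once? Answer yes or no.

no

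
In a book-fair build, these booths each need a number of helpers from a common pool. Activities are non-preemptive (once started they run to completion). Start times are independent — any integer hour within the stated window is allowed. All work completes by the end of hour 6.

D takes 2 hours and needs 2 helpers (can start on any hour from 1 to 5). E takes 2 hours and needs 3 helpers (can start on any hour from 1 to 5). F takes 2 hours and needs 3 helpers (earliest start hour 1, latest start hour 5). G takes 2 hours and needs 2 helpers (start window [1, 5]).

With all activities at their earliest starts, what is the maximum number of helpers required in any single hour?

Early-start schedule: D@1, E@1, F@1, G@1.
Load per hour: hour 1: 10, hour 2: 10, hour 3: 0, hour 4: 0, hour 5: 0, hour 6: 0.
Peak is 10.

10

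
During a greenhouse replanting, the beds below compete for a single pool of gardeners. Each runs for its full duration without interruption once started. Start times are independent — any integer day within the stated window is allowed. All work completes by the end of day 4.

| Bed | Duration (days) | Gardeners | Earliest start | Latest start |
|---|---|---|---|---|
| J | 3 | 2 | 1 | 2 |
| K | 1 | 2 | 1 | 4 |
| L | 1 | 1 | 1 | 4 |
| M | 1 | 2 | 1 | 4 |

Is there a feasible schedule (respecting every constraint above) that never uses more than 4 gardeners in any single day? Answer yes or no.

yes

Schedule J@1, K@1, L@2, M@3: d1:4  d2:3  d3:4  d4:0 — peak 4 ≤ 4.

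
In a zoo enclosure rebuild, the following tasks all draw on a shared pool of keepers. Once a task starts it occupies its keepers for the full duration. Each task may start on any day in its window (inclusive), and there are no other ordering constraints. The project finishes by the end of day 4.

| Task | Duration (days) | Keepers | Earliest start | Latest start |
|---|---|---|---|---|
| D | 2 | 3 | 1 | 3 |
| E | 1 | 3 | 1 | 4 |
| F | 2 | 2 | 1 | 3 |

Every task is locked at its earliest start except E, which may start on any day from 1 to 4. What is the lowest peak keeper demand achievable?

5

E@1: d1:8  d2:5  d3:0  d4:0 → peak 8
E@2: d1:5  d2:8  d3:0  d4:0 → peak 8
E@3: d1:5  d2:5  d3:3  d4:0 → peak 5
E@4: d1:5  d2:5  d3:0  d4:3 → peak 5
Best is E@3, peak 5.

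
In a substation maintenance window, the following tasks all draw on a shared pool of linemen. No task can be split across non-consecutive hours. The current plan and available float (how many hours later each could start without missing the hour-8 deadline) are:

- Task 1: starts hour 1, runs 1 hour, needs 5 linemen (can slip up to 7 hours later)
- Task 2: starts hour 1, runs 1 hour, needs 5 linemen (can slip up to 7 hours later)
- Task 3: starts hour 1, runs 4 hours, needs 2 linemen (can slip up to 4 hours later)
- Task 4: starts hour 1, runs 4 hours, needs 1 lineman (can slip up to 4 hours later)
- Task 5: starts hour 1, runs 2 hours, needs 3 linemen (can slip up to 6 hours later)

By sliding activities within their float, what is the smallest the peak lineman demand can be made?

Early-start (Task 1@1, Task 2@1, Task 3@1, Task 4@1, Task 5@1) gives peak 16: h1:16  h2:6  h3:3  h4:3  h5:0  h6:0  h7:0  h8:0.
Shift Task 2→2, Task 3→3, Task 4→3, Task 5→7.
Schedule Task 1@1, Task 2@2, Task 3@3, Task 4@3, Task 5@7: h1:5  h2:5  h3:3  h4:3  h5:3  h6:3  h7:3  h8:3 — peak 5.

5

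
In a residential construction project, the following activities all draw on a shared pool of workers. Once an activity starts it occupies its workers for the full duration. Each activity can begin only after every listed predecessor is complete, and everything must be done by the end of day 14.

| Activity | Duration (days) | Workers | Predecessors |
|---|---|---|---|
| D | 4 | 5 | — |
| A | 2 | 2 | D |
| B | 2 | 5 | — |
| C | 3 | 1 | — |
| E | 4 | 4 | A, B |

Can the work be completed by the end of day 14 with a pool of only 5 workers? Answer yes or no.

yes

Schedule D@1, A@5, B@7, C@9, E@9: d1:5  d2:5  d3:5  d4:5  d5:2  d6:2  d7:5  d8:5  d9:5  d10:5  d11:5  d12:4  d13:0  d14:0 — peak 5 ≤ 5.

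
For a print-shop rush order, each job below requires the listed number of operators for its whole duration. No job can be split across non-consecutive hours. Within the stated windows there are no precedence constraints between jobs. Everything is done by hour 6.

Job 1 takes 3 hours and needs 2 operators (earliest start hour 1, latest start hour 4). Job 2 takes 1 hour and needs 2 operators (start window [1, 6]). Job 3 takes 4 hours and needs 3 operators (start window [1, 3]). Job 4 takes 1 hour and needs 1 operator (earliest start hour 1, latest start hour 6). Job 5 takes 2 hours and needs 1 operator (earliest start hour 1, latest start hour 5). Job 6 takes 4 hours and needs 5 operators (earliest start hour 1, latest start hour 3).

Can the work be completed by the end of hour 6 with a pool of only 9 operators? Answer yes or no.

no

The minimum achievable peak is 10; 9 < 10, so no feasible schedule stays within the cap.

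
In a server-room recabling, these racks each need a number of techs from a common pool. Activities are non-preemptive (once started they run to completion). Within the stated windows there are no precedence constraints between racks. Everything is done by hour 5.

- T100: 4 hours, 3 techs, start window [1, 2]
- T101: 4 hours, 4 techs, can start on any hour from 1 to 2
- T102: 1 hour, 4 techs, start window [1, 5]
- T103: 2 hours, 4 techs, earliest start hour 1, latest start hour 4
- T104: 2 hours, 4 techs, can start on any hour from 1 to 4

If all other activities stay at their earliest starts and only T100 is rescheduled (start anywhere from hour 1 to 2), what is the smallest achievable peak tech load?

T100@1: h1:19  h2:15  h3:7  h4:7  h5:0 → peak 19
T100@2: h1:16  h2:15  h3:7  h4:7  h5:3 → peak 16
Best is T100@2, peak 16.

16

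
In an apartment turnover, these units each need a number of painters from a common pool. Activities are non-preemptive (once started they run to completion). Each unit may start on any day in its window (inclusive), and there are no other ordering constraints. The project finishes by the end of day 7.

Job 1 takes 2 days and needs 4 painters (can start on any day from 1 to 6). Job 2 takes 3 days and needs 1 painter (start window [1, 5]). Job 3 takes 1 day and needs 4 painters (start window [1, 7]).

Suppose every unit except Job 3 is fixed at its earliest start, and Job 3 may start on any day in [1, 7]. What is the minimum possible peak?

5

Job 3@1: d1:9  d2:5  d3:1  d4:0  d5:0  d6:0  d7:0 → peak 9
Job 3@2: d1:5  d2:9  d3:1  d4:0  d5:0  d6:0  d7:0 → peak 9
Job 3@3: d1:5  d2:5  d3:5  d4:0  d5:0  d6:0  d7:0 → peak 5
Job 3@4: d1:5  d2:5  d3:1  d4:4  d5:0  d6:0  d7:0 → peak 5
Job 3@5: d1:5  d2:5  d3:1  d4:0  d5:4  d6:0  d7:0 → peak 5
Job 3@6: d1:5  d2:5  d3:1  d4:0  d5:0  d6:4  d7:0 → peak 5
Job 3@7: d1:5  d2:5  d3:1  d4:0  d5:0  d6:0  d7:4 → peak 5
Best is Job 3@3, peak 5.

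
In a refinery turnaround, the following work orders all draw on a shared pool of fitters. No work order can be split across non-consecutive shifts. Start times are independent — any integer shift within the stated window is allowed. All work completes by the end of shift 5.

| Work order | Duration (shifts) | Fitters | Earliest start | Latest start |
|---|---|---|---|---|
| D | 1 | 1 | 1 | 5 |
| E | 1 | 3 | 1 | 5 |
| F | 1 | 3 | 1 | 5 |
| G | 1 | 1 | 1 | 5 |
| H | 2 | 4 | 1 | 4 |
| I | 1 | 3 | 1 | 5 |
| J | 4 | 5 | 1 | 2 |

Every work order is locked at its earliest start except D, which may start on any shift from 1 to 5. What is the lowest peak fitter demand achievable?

D@1: s1:20  s2:9  s3:5  s4:5  s5:0 → peak 20
D@2: s1:19  s2:10  s3:5  s4:5  s5:0 → peak 19
D@3: s1:19  s2:9  s3:6  s4:5  s5:0 → peak 19
D@4: s1:19  s2:9  s3:5  s4:6  s5:0 → peak 19
D@5: s1:19  s2:9  s3:5  s4:5  s5:1 → peak 19
Best is D@2, peak 19.

19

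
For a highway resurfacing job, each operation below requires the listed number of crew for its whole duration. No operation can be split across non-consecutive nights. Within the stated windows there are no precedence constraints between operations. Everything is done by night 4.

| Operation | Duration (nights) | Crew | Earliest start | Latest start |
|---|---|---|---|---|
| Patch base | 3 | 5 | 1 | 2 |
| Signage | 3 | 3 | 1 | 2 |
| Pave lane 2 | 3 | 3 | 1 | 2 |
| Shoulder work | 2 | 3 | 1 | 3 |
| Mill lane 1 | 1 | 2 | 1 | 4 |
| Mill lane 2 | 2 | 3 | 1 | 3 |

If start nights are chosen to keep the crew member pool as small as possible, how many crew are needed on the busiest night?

Early-start (Patch base@1, Signage@1, Pave lane 2@1, Shoulder work@1, Mill lane 1@1, Mill lane 2@1) gives peak 19: n1:19  n2:17  n3:11  n4:0.
Shift Mill lane 1→4, Mill lane 2→3.
Schedule Patch base@1, Signage@1, Pave lane 2@1, Shoulder work@1, Mill lane 1@4, Mill lane 2@3: n1:14  n2:14  n3:14  n4:5 — peak 14.

14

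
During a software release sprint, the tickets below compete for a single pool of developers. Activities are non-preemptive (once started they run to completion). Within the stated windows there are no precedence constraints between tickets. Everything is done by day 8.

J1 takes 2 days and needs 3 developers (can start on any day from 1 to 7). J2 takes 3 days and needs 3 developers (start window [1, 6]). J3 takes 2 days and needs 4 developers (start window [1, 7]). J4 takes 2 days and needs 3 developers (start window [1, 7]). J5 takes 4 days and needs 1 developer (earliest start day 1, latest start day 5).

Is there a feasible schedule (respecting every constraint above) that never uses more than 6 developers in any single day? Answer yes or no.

yes

Schedule J1@1, J2@1, J3@4, J4@6, J5@3: d1:6  d2:6  d3:4  d4:5  d5:5  d6:4  d7:3  d8:0 — peak 6 ≤ 6.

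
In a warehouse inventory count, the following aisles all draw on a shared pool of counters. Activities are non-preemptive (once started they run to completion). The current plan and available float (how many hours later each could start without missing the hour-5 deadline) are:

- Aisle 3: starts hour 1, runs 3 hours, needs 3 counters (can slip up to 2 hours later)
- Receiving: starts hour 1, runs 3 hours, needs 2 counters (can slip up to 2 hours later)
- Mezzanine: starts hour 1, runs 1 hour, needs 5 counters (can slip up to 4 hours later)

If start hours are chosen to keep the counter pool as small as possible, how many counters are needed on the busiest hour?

Early-start (Aisle 3@1, Receiving@1, Mezzanine@1) gives peak 10: h1:10  h2:5  h3:5  h4:0  h5:0.
Shift Mezzanine→4.
Schedule Aisle 3@1, Receiving@1, Mezzanine@4: h1:5  h2:5  h3:5  h4:5  h5:0 — peak 5.

5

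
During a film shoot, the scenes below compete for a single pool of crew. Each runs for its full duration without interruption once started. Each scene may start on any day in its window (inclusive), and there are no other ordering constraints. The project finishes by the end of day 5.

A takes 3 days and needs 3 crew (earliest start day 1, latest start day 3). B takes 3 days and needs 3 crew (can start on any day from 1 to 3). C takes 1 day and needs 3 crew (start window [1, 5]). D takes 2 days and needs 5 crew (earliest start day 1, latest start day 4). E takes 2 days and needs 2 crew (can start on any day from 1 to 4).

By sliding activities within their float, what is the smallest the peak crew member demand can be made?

Early-start (A@1, B@1, C@1, D@1, E@1) gives peak 16: d1:16  d2:13  d3:6  d4:0  d5:0.
Shift C→4, D→4.
Schedule A@1, B@1, C@4, D@4, E@1: d1:8  d2:8  d3:6  d4:8  d5:5 — peak 8.

8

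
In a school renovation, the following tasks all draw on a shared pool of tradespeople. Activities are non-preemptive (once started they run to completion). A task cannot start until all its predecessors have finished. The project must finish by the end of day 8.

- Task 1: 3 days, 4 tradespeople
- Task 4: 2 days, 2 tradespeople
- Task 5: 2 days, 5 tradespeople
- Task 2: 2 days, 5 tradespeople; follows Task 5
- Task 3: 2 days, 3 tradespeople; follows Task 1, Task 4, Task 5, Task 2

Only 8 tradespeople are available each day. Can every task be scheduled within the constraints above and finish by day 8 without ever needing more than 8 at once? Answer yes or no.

no

The minimum achievable peak is 9; 8 < 9, so no feasible schedule stays within the cap.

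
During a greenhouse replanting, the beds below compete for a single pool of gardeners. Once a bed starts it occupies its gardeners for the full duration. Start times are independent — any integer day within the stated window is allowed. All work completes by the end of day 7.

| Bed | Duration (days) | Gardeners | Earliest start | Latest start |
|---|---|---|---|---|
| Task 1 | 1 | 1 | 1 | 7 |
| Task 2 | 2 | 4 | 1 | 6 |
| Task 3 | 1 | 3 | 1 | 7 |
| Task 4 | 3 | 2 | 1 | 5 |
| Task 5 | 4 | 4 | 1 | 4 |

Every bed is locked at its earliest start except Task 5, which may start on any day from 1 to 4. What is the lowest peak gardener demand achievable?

10

Task 5@1: d1:14  d2:10  d3:6  d4:4  d5:0  d6:0  d7:0 → peak 14
Task 5@2: d1:10  d2:10  d3:6  d4:4  d5:4  d6:0  d7:0 → peak 10
Task 5@3: d1:10  d2:6  d3:6  d4:4  d5:4  d6:4  d7:0 → peak 10
Task 5@4: d1:10  d2:6  d3:2  d4:4  d5:4  d6:4  d7:4 → peak 10
Best is Task 5@2, peak 10.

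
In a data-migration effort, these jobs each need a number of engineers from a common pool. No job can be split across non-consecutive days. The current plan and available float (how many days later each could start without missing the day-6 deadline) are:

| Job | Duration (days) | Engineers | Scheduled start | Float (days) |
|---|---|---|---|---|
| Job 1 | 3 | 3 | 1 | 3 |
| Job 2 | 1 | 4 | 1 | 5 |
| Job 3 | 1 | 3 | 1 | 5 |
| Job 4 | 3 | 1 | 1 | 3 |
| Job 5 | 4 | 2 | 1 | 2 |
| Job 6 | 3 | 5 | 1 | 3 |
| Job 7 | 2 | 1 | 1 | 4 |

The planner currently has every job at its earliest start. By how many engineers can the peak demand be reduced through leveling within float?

11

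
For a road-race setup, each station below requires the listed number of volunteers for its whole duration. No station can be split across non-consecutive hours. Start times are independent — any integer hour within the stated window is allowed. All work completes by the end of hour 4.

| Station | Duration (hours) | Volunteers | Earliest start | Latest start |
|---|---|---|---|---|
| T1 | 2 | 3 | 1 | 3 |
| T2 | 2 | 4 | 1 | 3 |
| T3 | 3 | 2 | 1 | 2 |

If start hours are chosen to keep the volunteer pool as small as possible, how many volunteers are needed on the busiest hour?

6

Early-start (T1@1, T2@1, T3@1) gives peak 9: h1:9  h2:9  h3:2  h4:0.
Shift T2→3.
Schedule T1@1, T2@3, T3@1: h1:5  h2:5  h3:6  h4:4 — peak 6.
No arrangement of the 18 feasible schedules does better.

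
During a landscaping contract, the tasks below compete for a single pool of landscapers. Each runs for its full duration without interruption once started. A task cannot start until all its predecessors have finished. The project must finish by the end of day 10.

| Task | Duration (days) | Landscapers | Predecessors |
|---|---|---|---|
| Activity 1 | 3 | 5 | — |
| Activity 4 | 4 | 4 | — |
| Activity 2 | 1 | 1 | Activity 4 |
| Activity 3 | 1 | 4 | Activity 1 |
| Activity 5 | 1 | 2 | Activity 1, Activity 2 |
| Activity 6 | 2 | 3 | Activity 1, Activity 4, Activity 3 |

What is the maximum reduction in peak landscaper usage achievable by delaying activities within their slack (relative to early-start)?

Early-start peak: d1:9  d2:9  d3:9  d4:8  d5:4  d6:5  d7:0  d8:0  d9:0  d10:0 ⇒ 9.
Leveled (Activity 1@1, Activity 4@4, Activity 2@8, Activity 3@8, Activity 5@9, Activity 6@9): d1:5  d2:5  d3:5  d4:4  d5:4  d6:4  d7:4  d8:5  d9:5  d10:3 ⇒ 5.
Reduction 9 − 5 = 4.

4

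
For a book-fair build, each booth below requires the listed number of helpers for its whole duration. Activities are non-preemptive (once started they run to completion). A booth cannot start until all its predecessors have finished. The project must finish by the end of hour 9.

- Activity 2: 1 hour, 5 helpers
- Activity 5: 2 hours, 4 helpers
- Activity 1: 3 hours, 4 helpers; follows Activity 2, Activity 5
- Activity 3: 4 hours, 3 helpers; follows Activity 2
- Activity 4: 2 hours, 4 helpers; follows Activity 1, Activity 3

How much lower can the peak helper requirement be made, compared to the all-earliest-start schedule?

Early-start peak: h1:9  h2:7  h3:7  h4:7  h5:7  h6:4  h7:4  h8:0  h9:0 ⇒ 9.
Leveled (Activity 2@1, Activity 5@2, Activity 1@4, Activity 3@2, Activity 4@7): h1:5  h2:7  h3:7  h4:7  h5:7  h6:4  h7:4  h8:4  h9:0 ⇒ 7.
Reduction 9 − 7 = 2.

2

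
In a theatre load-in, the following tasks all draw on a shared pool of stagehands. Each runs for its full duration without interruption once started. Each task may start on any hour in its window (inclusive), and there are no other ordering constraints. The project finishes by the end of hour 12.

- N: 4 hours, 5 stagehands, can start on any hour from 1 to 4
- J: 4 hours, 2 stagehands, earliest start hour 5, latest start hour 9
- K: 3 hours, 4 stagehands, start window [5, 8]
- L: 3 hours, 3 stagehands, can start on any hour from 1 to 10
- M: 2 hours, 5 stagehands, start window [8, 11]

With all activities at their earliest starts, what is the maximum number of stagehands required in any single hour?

Early-start schedule: N@1, J@5, K@5, L@1, M@8.
Load per hour: hour 1: 8, hour 2: 8, hour 3: 8, hour 4: 5, hour 5: 6, hour 6: 6, hour 7: 6, hour 8: 7, hour 9: 5, hour 10: 0, hour 11: 0, hour 12: 0.
Peak is 8.

8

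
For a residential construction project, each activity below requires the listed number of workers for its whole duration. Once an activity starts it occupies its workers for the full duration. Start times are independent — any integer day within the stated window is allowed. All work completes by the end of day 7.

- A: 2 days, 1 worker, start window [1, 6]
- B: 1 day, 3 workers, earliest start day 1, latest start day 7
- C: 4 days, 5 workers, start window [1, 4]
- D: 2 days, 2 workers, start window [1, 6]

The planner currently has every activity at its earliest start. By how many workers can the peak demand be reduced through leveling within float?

Early-start peak: d1:11  d2:8  d3:5  d4:5  d5:0  d6:0  d7:0 ⇒ 11.
Leveled (A@1, B@1, C@4, D@2): d1:4  d2:3  d3:2  d4:5  d5:5  d6:5  d7:5 ⇒ 5.
Reduction 11 − 5 = 6.

6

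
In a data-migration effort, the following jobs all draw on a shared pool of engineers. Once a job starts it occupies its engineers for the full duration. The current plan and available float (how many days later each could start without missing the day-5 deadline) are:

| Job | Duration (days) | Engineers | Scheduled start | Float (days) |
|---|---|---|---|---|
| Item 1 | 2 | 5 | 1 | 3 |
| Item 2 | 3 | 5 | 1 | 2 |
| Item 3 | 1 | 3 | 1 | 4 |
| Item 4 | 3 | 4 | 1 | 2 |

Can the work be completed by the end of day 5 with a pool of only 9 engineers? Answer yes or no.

yes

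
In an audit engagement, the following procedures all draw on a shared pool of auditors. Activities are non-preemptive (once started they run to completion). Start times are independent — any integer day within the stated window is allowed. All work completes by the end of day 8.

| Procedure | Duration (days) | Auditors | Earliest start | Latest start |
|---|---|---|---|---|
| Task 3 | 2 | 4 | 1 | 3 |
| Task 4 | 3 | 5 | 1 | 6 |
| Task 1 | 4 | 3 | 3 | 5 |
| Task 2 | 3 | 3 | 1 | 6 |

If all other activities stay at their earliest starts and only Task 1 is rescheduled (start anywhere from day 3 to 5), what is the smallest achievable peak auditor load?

12

Task 1@3: d1:12  d2:12  d3:11  d4:3  d5:3  d6:3  d7:0  d8:0 → peak 12
Task 1@4: d1:12  d2:12  d3:8  d4:3  d5:3  d6:3  d7:3  d8:0 → peak 12
Task 1@5: d1:12  d2:12  d3:8  d4:0  d5:3  d6:3  d7:3  d8:3 → peak 12
Best is Task 1@3, peak 12.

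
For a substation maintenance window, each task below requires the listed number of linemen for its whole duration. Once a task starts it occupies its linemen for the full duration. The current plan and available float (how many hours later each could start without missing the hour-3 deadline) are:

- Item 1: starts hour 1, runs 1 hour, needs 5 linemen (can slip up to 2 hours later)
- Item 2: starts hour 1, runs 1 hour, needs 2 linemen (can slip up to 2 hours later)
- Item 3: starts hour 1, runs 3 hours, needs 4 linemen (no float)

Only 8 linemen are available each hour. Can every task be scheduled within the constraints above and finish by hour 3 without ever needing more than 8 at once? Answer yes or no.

no

The minimum achievable peak is 9; 8 < 9, so no feasible schedule stays within the cap.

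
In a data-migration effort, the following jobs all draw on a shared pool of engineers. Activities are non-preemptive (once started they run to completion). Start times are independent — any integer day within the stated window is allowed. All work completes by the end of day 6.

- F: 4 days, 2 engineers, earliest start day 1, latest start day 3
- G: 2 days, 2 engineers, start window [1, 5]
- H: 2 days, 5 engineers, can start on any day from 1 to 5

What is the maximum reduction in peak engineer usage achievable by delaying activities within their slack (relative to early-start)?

Early-start peak: d1:9  d2:9  d3:2  d4:2  d5:0  d6:0 ⇒ 9.
Leveled (F@1, G@1, H@5): d1:4  d2:4  d3:2  d4:2  d5:5  d6:5 ⇒ 5.
Reduction 9 − 5 = 4.

4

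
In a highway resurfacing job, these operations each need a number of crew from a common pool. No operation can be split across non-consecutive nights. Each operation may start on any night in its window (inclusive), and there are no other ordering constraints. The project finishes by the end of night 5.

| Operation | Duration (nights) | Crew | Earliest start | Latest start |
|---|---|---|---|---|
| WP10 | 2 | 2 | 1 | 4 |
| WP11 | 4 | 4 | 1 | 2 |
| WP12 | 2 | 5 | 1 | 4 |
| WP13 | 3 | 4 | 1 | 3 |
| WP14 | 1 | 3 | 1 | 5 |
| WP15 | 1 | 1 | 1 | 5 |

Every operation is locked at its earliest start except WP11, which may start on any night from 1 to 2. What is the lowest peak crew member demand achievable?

15

WP11@1: n1:19  n2:15  n3:8  n4:4  n5:0 → peak 19
WP11@2: n1:15  n2:15  n3:8  n4:4  n5:4 → peak 15
Best is WP11@2, peak 15.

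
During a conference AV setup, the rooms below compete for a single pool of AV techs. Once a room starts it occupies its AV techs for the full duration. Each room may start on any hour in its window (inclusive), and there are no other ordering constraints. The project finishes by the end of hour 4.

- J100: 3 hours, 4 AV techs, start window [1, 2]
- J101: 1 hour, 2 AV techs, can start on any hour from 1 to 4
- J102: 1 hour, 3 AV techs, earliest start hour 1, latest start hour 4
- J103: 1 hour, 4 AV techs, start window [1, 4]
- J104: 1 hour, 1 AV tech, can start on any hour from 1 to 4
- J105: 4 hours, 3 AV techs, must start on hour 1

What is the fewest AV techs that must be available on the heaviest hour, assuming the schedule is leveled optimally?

Early-start (J100@1, J101@1, J102@1, J103@1, J104@1, J105@1) gives peak 17: h1:17  h2:7  h3:7  h4:3.
Shift J102→2, J103→4.
Schedule J100@1, J101@1, J102@2, J103@4, J104@1, J105@1: h1:10  h2:10  h3:7  h4:7 — peak 10.

10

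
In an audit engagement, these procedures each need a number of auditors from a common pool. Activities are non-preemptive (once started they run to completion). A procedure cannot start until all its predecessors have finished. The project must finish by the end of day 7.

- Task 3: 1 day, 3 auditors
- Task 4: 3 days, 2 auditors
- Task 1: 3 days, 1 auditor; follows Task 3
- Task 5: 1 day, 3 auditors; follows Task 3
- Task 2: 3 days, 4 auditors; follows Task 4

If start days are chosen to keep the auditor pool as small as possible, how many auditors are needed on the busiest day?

5

Early-start (Task 3@1, Task 4@1, Task 1@2, Task 5@2, Task 2@4) gives peak 6: d1:5  d2:6  d3:3  d4:5  d5:4  d6:4  d7:0.
Shift Task 5→4, Task 2→5.
Schedule Task 3@1, Task 4@1, Task 1@2, Task 5@4, Task 2@5: d1:5  d2:3  d3:3  d4:4  d5:4  d6:4  d7:4 — peak 5.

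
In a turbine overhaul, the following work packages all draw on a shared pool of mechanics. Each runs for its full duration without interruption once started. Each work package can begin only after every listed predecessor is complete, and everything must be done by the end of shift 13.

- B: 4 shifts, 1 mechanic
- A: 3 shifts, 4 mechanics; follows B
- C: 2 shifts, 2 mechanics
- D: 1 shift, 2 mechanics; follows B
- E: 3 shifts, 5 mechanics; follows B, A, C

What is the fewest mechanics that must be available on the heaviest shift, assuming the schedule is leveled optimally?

5

Early-start (B@1, A@5, C@1, D@5, E@8) gives peak 6: s1:3  s2:3  s3:1  s4:1  s5:6  s6:4  s7:4  s8:5  s9:5  s10:5  s11:0  s12:0  s13:0.
Shift D→8, E→9.
Schedule B@1, A@5, C@1, D@8, E@9: s1:3  s2:3  s3:1  s4:1  s5:4  s6:4  s7:4  s8:2  s9:5  s10:5  s11:5  s12:0  s13:0 — peak 5.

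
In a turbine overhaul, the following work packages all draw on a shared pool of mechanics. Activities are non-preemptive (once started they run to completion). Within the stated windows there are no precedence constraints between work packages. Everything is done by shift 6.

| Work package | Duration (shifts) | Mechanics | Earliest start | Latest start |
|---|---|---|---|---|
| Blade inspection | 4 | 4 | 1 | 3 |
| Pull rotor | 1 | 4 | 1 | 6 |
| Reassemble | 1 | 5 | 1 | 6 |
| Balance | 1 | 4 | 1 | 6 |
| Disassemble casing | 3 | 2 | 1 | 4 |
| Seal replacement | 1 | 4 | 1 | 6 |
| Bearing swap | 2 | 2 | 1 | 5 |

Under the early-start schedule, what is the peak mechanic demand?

Early-start schedule: Blade inspection@1, Pull rotor@1, Reassemble@1, Balance@1, Disassemble casing@1, Seal replacement@1, Bearing swap@1.
Load per shift: shift 1: 25, shift 2: 8, shift 3: 6, shift 4: 4, shift 5: 0, shift 6: 0.
Peak is 25.

25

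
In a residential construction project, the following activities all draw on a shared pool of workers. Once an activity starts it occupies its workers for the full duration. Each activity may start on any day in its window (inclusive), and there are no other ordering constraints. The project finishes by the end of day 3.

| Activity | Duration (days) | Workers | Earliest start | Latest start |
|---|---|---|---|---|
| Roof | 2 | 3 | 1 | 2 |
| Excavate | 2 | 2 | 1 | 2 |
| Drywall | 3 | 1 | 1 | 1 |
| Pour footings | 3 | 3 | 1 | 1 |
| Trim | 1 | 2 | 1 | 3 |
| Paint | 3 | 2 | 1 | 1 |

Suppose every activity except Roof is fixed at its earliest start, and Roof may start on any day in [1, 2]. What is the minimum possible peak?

Roof@1: d1:13  d2:11  d3:6 → peak 13
Roof@2: d1:10  d2:11  d3:9 → peak 11
Best is Roof@2, peak 11.

11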